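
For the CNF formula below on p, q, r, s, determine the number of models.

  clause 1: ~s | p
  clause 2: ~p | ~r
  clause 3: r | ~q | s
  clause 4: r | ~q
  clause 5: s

1

There are 2^4 = 16 truth assignments over (p, q, r, s).
Check each against the 5 clauses (columns in the order p, q, r, s):
  F F F F  ✗ fails (s)
  F F F T  ✗ fails (~s | p)
  F F T F  ✗ fails (s)
  F F T T  ✗ fails (~s | p)
  F T F F  ✗ fails (r | ~q | s)
  F T F T  ✗ fails (~s | p)
  F T T F  ✗ fails (s)
  F T T T  ✗ fails (~s | p)
  T F F F  ✗ fails (s)
  T F F T  ✓ satisfies all
  T F T F  ✗ fails (~p | ~r)
  T F T T  ✗ fails (~p | ~r)
  T T F F  ✗ fails (r | ~q | s)
  T T F T  ✗ fails (r | ~q)
  T T T F  ✗ fails (~p | ~r)
  T T T T  ✗ fails (~p | ~r)
1 of the 16 rows is a model.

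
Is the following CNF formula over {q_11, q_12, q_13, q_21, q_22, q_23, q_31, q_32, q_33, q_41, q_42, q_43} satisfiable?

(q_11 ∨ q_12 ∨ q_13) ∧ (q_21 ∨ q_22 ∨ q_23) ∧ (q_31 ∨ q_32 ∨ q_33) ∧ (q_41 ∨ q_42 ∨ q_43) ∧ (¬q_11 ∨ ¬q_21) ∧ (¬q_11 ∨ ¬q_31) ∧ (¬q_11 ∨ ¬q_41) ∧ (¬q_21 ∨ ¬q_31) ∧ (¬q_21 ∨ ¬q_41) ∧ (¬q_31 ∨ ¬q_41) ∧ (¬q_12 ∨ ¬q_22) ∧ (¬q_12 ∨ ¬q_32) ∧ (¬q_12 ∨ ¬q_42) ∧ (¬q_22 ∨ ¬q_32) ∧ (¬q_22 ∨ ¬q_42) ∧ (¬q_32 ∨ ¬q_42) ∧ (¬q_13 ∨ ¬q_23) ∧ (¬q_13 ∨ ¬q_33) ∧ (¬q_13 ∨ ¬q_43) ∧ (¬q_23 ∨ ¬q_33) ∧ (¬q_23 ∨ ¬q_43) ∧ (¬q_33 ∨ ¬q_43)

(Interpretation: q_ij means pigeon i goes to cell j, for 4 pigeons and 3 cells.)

No, unsatisfiable

Branch on q_11: set q_11 = False.
Branch on q_12: set q_12 = True.
(¬q_22) alone gives q_22 = False.
(¬q_32) alone gives q_32 = False.
(¬q_42) alone gives q_42 = False.
Branch on q_21: set q_21 = True.
(¬q_31) alone gives q_31 = False.
(q_33) alone gives q_33 = True.
(¬q_41) alone gives q_41 = False.
(q_43) alone gives q_43 = True.
But (¬q_43) is also a unit clause — contradiction.
Undo q_21 and try q_21 = False.
(q_23) alone gives q_23 = True.
(¬q_13) alone gives q_13 = False.
(¬q_33) alone gives q_33 = False.
(q_31) alone gives q_31 = True.
(¬q_41) alone gives q_41 = False.
(q_43) alone gives q_43 = True.
But (¬q_43) is also a unit clause — contradiction.
Neither q_21 = True nor q_21 = False works.
Undo q_12 and try q_12 = False.
(q_13) alone gives q_13 = True.
(¬q_23) alone gives q_23 = False.
(¬q_33) alone gives q_33 = False.
(¬q_43) alone gives q_43 = False.
Branch on q_21: set q_21 = True.
(¬q_31) alone gives q_31 = False.
(q_32) alone gives q_32 = True.
(¬q_41) alone gives q_41 = False.
(q_42) alone gives q_42 = True.
But (¬q_42) is also a unit clause — contradiction.
Undo q_21 and try q_21 = False.
(q_22) alone gives q_22 = True.
(¬q_32) alone gives q_32 = False.
(q_31) alone gives q_31 = True.
(¬q_41) alone gives q_41 = False.
(q_42) alone gives q_42 = True.
But (¬q_42) is also a unit clause — contradiction.
Neither q_21 = True nor q_21 = False works.
Neither q_12 = True nor q_12 = False works.
Undo q_11 and try q_11 = True.
(¬q_21) alone gives q_21 = False.
(¬q_31) alone gives q_31 = False.
(¬q_41) alone gives q_41 = False.
Branch on q_22: set q_22 = True.
(¬q_12) alone gives q_12 = False.
(¬q_32) alone gives q_32 = False.
(q_33) alone gives q_33 = True.
(¬q_42) alone gives q_42 = False.
(q_43) alone gives q_43 = True.
But (¬q_43) is also a unit clause — contradiction.
Undo q_22 and try q_22 = False.
(q_23) alone gives q_23 = True.
(¬q_13) alone gives q_13 = False.
(¬q_33) alone gives q_33 = False.
(q_32) alone gives q_32 = True.
(¬q_12) alone gives q_12 = False.
(¬q_42) alone gives q_42 = False.
(q_43) alone gives q_43 = True.
But (¬q_43) is also a unit clause — contradiction.
Neither q_22 = True nor q_22 = False works.
Neither q_11 = True nor q_11 = False works.
No assignment satisfies every clause.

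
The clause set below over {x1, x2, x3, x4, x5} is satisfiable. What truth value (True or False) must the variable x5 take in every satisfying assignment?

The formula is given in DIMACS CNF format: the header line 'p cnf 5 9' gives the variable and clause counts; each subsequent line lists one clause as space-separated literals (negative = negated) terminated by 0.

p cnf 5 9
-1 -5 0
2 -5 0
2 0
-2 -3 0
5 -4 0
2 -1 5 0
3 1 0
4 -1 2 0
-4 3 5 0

Suppose x5 = True.
The clause (¬x1) is unit, so x1 = False.
The clause (x2) is unit, so x2 = True.
The clause (¬x3) is unit, so x3 = False.
But (x3) is also a unit clause — contradiction.
So every satisfying assignment has x5 = False.

False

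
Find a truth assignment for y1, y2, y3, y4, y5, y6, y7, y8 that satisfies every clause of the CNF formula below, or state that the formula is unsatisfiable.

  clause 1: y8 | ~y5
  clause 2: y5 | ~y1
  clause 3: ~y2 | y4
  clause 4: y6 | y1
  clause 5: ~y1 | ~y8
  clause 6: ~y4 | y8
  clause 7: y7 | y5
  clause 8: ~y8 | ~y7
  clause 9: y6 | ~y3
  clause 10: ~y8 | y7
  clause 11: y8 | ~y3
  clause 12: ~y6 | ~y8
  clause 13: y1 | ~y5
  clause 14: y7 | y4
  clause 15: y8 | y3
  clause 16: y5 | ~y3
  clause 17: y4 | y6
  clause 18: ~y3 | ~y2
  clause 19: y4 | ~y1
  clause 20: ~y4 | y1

UNSATISFIABLE

Suppose y8 = 1.
(~y1) alone gives y1 = 0.
(y6) alone gives y6 = 1.
But (~y6) is also a unit clause — contradiction.
Undo y8 and try y8 = 0.
(~y5) alone gives y5 = 0.
(~y1) alone gives y1 = 0.
(y6) alone gives y6 = 1.
(~y4) alone gives y4 = 0.
(~y2) alone gives y2 = 0.
(y7) alone gives y7 = 1.
(~y3) alone gives y3 = 0.
But (y3) is also a unit clause — contradiction.
Neither y8 = 1 nor y8 = 0 works.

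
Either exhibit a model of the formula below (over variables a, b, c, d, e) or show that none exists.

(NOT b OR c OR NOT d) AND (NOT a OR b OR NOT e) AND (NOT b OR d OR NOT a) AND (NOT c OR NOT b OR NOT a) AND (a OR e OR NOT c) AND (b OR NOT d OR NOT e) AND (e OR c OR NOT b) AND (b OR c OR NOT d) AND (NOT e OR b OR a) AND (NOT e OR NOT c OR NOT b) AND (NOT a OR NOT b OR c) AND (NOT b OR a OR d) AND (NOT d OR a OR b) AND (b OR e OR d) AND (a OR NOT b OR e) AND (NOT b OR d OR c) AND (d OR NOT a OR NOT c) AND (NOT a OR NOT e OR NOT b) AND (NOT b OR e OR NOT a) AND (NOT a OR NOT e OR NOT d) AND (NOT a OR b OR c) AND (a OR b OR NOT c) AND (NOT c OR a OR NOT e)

a=true, b=false, c=true, d=true, e=false

Suppose b = false.
Suppose a = true.
The clause (NOT e) is unit, so e = false.
The clause (d) is unit, so d = true.
The clause (c) is unit, so c = true.
Every clause now holds.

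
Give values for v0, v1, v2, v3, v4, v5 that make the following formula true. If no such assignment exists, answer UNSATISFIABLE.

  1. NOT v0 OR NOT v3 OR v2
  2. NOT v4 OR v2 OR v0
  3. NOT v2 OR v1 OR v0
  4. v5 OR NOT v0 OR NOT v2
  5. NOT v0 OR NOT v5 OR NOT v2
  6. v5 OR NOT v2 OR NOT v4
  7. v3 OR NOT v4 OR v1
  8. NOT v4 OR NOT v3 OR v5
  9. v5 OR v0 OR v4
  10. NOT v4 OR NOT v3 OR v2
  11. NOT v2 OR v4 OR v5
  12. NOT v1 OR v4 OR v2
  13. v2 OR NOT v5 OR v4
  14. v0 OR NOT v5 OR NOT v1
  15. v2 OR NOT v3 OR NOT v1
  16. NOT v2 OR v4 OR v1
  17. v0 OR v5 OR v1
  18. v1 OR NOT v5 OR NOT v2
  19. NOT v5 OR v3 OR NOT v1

v0=true; v1=false; v2=false; v3=false; v4=false; v5=false

Case v0 = true:
Case v3 = false:
Case v5 = false:
From the singleton clause (NOT v2), v2 = false.
Case v4 = false:
From the singleton clause (NOT v1), v1 = false.
This assignment satisfies each clause.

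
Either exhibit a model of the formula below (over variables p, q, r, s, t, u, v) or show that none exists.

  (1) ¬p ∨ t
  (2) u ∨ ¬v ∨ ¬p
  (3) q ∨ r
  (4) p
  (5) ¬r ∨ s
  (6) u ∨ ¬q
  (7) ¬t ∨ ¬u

p: True,  q: False,  r: True,  s: True,  t: True,  u: False,  v: False

Unit clause (p) forces p = True.
Unit clause (t) forces t = True.
Unit clause (¬u) forces u = False.
Unit clause (¬v) forces v = False.
Unit clause (¬q) forces q = False.
Unit clause (r) forces r = True.
Unit clause (s) forces s = True.
Every clause now holds.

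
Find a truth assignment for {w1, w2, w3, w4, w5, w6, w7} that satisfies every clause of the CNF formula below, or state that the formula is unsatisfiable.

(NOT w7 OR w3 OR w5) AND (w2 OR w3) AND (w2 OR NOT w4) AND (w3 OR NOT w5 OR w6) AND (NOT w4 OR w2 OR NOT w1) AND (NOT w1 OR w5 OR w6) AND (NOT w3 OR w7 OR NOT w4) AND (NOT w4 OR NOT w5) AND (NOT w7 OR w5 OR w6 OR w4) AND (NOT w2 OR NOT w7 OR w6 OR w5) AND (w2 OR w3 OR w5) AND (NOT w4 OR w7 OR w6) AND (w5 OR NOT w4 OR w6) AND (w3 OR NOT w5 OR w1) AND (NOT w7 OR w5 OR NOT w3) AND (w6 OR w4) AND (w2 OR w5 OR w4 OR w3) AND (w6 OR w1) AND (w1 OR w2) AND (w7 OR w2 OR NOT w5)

w1 ↦ true; w2 ↦ true; w3 ↦ false; w4 ↦ true; w5 ↦ false; w6 ↦ true; w7 ↦ false

Suppose w2 = true.
Suppose w4 = true.
From the singleton clause (NOT w5), w5 = false.
From the singleton clause (w6), w6 = true.
Suppose w7 = false.
From the singleton clause (NOT w3), w3 = false.
No clause remains; w1 is free.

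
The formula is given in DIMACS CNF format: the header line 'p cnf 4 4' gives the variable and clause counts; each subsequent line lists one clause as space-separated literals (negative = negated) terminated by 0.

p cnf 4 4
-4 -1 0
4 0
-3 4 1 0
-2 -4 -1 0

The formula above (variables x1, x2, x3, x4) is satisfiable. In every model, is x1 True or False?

Suppose x1 = True.
Unit clause (¬x4) forces x4 = False.
Now (x4) is unsatisfied and unit — conflict.
So every satisfying assignment has x1 = False.

False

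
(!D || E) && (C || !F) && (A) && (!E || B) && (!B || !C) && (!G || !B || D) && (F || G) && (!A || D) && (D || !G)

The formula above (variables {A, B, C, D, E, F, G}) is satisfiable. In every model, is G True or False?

True

Suppose G = false.
The clause (A) is unit, so A = true.
The clause (F) is unit, so F = true.
The clause (C) is unit, so C = true.
The clause (!B) is unit, so B = false.
The clause (!E) is unit, so E = false.
The clause (!D) is unit, so D = false.
That conflicts with the unit clause (D).
So every satisfying assignment has G = True.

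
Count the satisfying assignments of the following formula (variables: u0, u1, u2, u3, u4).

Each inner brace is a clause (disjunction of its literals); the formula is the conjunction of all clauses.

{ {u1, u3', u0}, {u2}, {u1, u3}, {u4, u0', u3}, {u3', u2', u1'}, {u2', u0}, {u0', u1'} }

There are 2^5 = 32 truth assignments over (u0, u1, u2, u3, u4).
Split on u1. With u1 = 1, the clauses containing u1 are satisfied and u1' drops from the rest; 0 of the 2^4 = 16 assignments to the other variables satisfy what remains.
With u1 = 0, by the same count on the reduced clause set, 2 assignments work.
Total: 0 + 2 = 2.

2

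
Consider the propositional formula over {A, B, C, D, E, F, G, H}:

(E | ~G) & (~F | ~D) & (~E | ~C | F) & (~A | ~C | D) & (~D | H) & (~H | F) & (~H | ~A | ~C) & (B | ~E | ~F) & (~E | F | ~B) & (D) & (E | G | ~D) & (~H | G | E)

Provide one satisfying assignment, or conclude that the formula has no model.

From the singleton clause (D), D = 1.
From the singleton clause (~F), F = 0.
From the singleton clause (H), H = 1.
Now (~H) is unsatisfied and unit — conflict.

UNSATISFIABLE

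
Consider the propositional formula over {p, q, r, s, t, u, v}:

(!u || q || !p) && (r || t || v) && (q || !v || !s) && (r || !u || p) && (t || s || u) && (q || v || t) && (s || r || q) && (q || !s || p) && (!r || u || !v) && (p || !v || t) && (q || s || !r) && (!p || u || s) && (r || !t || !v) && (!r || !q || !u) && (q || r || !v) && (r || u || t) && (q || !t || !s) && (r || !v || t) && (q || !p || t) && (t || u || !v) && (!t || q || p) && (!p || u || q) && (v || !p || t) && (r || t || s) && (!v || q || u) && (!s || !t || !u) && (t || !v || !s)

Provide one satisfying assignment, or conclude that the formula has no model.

Try u = false.
Try t = false.
(s) alone gives s = true.
(r) alone gives r = true.
(!v) alone gives v = false.
(q) alone gives q = true.
(!p) alone gives p = false.
This assignment satisfies each clause.

p=false,  q=true,  r=true,  s=true,  t=false,  u=false,  v=false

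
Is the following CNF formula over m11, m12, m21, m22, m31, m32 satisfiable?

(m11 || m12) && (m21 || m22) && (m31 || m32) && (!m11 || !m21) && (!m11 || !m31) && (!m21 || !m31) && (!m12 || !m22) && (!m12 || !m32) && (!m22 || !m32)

No

Branch on m11: set m11 = true.
The clause (!m21) is unit, so m21 = false.
The clause (m22) is unit, so m22 = true.
The clause (!m31) is unit, so m31 = false.
The clause (m32) is unit, so m32 = true.
But (!m32) is also a unit clause — contradiction.
That branch fails; take m11 = false instead.
The clause (m12) is unit, so m12 = true.
The clause (!m22) is unit, so m22 = false.
The clause (m21) is unit, so m21 = true.
The clause (!m31) is unit, so m31 = false.
The clause (m32) is unit, so m32 = true.
But (!m32) is also a unit clause — contradiction.
Neither m11 = true nor m11 = false works.
No assignment satisfies every clause.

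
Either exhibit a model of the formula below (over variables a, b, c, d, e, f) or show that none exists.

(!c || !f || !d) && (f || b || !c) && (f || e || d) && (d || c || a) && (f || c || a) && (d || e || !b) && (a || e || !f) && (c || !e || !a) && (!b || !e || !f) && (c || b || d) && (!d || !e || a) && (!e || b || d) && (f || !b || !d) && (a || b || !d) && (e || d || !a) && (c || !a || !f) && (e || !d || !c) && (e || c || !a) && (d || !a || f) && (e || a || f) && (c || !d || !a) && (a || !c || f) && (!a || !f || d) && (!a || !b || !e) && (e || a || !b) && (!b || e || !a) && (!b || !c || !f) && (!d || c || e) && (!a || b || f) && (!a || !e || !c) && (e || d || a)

Case c = false:
Case d = true:
Unit clause (!a) forces a = false.
Unit clause (f) forces f = true.
Unit clause (e) forces e = true.
That conflicts with the unit clause (!e).
So d must be the other value — set d = false.
Unit clause (a) forces a = true.
Unit clause (!e) forces e = false.
That conflicts with the unit clause (e).
Either choice for d ends in contradiction.
So c must be the other value — set c = true.
Case f = false:
Unit clause (b) forces b = true.
Unit clause (!d) forces d = false.
Unit clause (e) forces e = true.
Unit clause (!a) forces a = false.
That conflicts with the unit clause (a).
So f must be the other value — set f = true.
Unit clause (!d) forces d = false.
Unit clause (!a) forces a = false.
Unit clause (e) forces e = true.
Unit clause (!b) forces b = false.
That conflicts with the unit clause (b).
Either choice for f ends in contradiction.
Either choice for c ends in contradiction.

UNSATISFIABLE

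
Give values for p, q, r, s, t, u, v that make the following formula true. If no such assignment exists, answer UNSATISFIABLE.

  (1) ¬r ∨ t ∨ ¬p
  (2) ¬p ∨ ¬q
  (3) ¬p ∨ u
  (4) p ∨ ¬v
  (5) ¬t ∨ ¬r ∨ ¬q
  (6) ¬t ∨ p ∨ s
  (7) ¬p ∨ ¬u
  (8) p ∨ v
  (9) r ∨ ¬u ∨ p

Case p = False:
(¬v) alone gives v = False.
That conflicts with the unit clause (v).
Backtrack on p: now try p = True.
(¬q) alone gives q = False.
(u) alone gives u = True.
That conflicts with the unit clause (¬u).
Both values of p lead to a conflict.

UNSATISFIABLE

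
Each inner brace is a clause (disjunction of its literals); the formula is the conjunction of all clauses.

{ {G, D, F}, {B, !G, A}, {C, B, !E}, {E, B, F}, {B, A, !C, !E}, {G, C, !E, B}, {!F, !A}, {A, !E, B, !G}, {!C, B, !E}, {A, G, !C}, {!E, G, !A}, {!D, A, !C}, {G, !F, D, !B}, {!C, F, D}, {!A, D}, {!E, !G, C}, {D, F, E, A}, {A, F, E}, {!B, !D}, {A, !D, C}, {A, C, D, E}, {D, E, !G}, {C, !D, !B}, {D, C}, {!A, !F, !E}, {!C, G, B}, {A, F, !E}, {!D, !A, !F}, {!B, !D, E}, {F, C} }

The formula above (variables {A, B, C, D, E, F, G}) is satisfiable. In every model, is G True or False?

True

Suppose G = false.
Suppose D = true.
(!B) alone gives B = false.
(!C) alone gives C = false.
(!E) alone gives E = false.
(F) alone gives F = true.
(!A) alone gives A = false.
That conflicts with the unit clause (A).
Undo D and try D = false.
(F) alone gives F = true.
(!A) alone gives A = false.
(!C) alone gives C = false.
That conflicts with the unit clause (C).
Either choice for D ends in contradiction.
So every satisfying assignment has G = True.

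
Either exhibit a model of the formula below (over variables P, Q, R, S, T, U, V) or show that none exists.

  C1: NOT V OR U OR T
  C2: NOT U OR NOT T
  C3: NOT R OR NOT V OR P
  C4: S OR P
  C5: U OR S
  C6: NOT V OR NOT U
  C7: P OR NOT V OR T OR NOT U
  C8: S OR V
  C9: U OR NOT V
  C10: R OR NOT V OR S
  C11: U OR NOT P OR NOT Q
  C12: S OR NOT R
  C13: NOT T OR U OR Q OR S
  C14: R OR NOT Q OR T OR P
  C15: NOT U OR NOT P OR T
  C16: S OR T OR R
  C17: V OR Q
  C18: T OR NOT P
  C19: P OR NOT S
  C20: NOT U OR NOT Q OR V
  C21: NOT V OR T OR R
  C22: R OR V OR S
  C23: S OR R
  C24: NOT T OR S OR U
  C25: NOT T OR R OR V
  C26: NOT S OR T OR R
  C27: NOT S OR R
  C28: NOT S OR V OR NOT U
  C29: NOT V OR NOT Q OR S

Branch on U: set U = false.
The clause (S) is unit, so S = true.
The clause (NOT V) is unit, so V = false.
The clause (Q) is unit, so Q = true.
The clause (NOT P) is unit, so P = false.
That conflicts with the unit clause (P).
That branch fails; take U = true instead.
The clause (NOT T) is unit, so T = false.
The clause (NOT V) is unit, so V = false.
The clause (S) is unit, so S = true.
That conflicts with the unit clause (NOT S).
Both values of U lead to a conflict.

UNSATISFIABLE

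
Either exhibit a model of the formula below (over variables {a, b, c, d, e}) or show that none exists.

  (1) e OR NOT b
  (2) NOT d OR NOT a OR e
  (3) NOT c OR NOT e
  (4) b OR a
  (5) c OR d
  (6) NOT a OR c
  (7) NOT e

From the singleton clause (NOT e), e = false.
From the singleton clause (NOT b), b = false.
From the singleton clause (a), a = true.
From the singleton clause (NOT d), d = false.
From the singleton clause (c), c = true.
All clauses are satisfied.

a=true,  b=false,  c=true,  d=false,  e=false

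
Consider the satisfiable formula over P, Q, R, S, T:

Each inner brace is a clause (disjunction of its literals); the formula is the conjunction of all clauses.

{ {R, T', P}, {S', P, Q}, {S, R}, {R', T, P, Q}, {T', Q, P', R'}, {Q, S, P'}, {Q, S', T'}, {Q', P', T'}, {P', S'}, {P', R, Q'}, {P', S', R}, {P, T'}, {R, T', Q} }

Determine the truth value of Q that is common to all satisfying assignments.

Suppose Q = 0.
Case S = 0:
(R) alone gives R = 1.
(P') alone gives P = 0.
(T) alone gives T = 1.
But (T') is also a unit clause — contradiction.
So S must be the other value — set S = 1.
(P) alone gives P = 1.
But (P') is also a unit clause — contradiction.
Neither S = 1 nor S = 0 works.
So every satisfying assignment has Q = True.

True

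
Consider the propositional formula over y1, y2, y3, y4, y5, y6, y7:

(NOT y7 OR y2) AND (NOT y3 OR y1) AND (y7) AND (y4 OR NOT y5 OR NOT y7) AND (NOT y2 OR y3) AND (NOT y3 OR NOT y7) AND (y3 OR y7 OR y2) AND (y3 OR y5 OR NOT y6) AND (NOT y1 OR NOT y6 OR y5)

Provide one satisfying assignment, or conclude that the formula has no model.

(y7) alone gives y7 = true.
(y2) alone gives y2 = true.
(y3) alone gives y3 = true.
Now (NOT y3) is unsatisfied and unit — conflict.

UNSATISFIABLE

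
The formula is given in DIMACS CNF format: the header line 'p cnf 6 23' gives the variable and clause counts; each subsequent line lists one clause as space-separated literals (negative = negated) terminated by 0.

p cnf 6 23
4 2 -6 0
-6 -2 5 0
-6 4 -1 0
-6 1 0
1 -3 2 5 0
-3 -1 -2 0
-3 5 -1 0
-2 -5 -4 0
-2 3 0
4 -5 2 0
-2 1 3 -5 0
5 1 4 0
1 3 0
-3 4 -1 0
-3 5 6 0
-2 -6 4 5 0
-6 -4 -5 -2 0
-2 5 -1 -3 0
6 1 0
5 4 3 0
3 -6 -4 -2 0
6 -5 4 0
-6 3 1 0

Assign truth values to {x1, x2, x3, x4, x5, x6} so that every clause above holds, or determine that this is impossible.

x1 ↦ True; x2 ↦ False; x3 ↦ False; x4 ↦ True; x5 ↦ True; x6 ↦ False

Case x6 = False:
(x1) alone gives x1 = True.
Case x3 = False:
(¬x2) alone gives x2 = False.
Case x4 = True:
Every clause is now satisfied; x5 is unconstrained.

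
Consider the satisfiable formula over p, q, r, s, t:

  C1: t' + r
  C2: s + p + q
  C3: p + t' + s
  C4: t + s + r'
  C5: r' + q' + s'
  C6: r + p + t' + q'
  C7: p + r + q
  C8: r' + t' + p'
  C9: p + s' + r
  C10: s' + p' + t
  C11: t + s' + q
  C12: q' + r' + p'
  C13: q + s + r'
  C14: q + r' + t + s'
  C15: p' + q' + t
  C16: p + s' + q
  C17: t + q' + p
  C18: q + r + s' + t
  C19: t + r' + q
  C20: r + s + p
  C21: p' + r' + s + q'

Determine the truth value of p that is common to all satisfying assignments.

True

Suppose p = 0.
Branch on t: set t = 0.
Unit clause (q') forces q = 0.
Unit clause (s) forces s = 1.
That conflicts with the unit clause (s').
Undo t and try t = 1.
Unit clause (r) forces r = 1.
Unit clause (s) forces s = 1.
Unit clause (q') forces q = 0.
That conflicts with the unit clause (q).
Either choice for t ends in contradiction.
So every satisfying assignment has p = True.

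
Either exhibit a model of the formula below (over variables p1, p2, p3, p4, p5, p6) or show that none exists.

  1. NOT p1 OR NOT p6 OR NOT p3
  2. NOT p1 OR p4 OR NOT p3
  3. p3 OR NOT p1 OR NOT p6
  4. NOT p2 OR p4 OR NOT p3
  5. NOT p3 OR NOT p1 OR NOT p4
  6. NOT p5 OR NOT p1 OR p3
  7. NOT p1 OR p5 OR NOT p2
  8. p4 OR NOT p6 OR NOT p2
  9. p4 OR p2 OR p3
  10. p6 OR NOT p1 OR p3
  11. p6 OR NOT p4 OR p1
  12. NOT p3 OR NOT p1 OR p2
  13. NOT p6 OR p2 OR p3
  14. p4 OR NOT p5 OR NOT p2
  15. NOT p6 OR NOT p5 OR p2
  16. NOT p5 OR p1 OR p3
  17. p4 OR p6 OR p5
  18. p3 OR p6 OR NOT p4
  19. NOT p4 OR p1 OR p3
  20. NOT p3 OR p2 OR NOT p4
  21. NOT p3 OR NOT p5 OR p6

Try p1 = false.
Try p6 = true.
Try p4 = true.
From the singleton clause (p3), p3 = true.
From the singleton clause (p2), p2 = true.
Every clause is now satisfied; p5 is unconstrained.

p1=false,  p2=true,  p3=true,  p4=true,  p5=false,  p6=true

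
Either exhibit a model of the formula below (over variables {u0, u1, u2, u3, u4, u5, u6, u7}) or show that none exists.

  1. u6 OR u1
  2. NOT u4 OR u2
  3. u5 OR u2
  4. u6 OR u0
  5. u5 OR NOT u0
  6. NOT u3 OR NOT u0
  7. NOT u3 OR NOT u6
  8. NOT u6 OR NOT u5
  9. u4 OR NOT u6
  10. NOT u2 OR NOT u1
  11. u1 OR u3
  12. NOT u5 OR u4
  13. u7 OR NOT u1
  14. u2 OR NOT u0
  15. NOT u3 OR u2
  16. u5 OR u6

Try u6 = true.
Unit clause (NOT u3) forces u3 = false.
Unit clause (NOT u5) forces u5 = false.
Unit clause (u2) forces u2 = true.
Unit clause (NOT u0) forces u0 = false.
Unit clause (u4) forces u4 = true.
Unit clause (NOT u1) forces u1 = false.
That conflicts with the unit clause (u1).
Undo u6 and try u6 = false.
Unit clause (u1) forces u1 = true.
Unit clause (u0) forces u0 = true.
Unit clause (u5) forces u5 = true.
Unit clause (NOT u3) forces u3 = false.
Unit clause (NOT u2) forces u2 = false.
That conflicts with the unit clause (u2).
Either choice for u6 ends in contradiction.

UNSATISFIABLE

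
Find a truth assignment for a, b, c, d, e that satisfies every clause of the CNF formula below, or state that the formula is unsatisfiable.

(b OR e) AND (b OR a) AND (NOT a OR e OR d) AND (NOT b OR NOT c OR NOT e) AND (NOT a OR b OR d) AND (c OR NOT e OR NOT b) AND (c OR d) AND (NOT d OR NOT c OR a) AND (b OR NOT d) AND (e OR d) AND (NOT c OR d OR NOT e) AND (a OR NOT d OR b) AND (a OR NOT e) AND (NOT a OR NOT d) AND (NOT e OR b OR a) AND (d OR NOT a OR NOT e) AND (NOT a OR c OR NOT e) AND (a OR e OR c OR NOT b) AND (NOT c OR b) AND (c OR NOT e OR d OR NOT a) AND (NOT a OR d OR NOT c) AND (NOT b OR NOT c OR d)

UNSATISFIABLE

Suppose b = true.
Suppose c = false.
The clause (NOT e) is unit, so e = false.
The clause (d) is unit, so d = true.
The clause (NOT a) is unit, so a = false.
Now (a) is unsatisfied and unit — conflict.
Undo c and try c = true.
The clause (NOT e) is unit, so e = false.
The clause (d) is unit, so d = true.
The clause (a) is unit, so a = true.
Now (NOT a) is unsatisfied and unit — conflict.
Both values of c lead to a conflict.
Undo b and try b = false.
The clause (e) is unit, so e = true.
The clause (a) is unit, so a = true.
The clause (d) is unit, so d = true.
Now (NOT d) is unsatisfied and unit — conflict.
Both values of b lead to a conflict.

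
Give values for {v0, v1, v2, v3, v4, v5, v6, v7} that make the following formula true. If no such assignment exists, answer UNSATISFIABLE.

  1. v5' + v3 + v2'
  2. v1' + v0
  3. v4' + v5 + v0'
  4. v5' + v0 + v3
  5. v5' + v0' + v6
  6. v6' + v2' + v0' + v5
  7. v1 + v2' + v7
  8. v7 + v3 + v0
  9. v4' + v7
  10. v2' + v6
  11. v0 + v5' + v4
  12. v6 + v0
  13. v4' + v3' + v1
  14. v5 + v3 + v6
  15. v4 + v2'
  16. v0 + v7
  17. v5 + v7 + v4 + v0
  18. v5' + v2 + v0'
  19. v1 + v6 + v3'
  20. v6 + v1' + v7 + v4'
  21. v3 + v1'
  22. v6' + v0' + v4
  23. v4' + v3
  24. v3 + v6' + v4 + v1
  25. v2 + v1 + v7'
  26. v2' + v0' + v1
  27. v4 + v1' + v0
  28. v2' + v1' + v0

Branch on v1: set v1 = 1.
Unit clause (v0) forces v0 = 1.
Unit clause (v3) forces v3 = 1.
Branch on v4: set v4 = 1.
Unit clause (v5) forces v5 = 1.
Unit clause (v6) forces v6 = 1.
Unit clause (v7) forces v7 = 1.
Unit clause (v2) forces v2 = 1.
This assignment satisfies each clause.

v0: 1,  v1: 1,  v2: 1,  v3: 1,  v4: 1,  v5: 1,  v6: 1,  v7: 1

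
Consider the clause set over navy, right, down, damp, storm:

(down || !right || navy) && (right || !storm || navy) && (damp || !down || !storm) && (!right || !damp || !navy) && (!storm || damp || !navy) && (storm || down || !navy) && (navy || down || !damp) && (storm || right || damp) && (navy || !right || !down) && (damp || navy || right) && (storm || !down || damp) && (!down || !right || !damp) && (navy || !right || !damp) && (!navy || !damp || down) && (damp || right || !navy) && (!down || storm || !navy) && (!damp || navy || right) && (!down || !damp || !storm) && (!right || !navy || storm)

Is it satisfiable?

No

Case down = true:
Case damp = true:
From the singleton clause (!right), right = false.
From the singleton clause (navy), navy = true.
From the singleton clause (storm), storm = true.
That conflicts with the unit clause (!storm).
Undo damp and try damp = false.
From the singleton clause (!storm), storm = false.
That conflicts with the unit clause (storm).
Both values of damp lead to a conflict.
Undo down and try down = false.
Case right = false:
Case storm = false:
From the singleton clause (!navy), navy = false.
From the singleton clause (!damp), damp = false.
That conflicts with the unit clause (damp).
Undo storm and try storm = true.
From the singleton clause (navy), navy = true.
From the singleton clause (damp), damp = true.
That conflicts with the unit clause (!damp).
Both values of storm lead to a conflict.
Undo right and try right = true.
From the singleton clause (navy), navy = true.
From the singleton clause (!damp), damp = false.
From the singleton clause (!storm), storm = false.
That conflicts with the unit clause (storm).
Both values of right lead to a conflict.
Both values of down lead to a conflict.
No assignment satisfies every clause.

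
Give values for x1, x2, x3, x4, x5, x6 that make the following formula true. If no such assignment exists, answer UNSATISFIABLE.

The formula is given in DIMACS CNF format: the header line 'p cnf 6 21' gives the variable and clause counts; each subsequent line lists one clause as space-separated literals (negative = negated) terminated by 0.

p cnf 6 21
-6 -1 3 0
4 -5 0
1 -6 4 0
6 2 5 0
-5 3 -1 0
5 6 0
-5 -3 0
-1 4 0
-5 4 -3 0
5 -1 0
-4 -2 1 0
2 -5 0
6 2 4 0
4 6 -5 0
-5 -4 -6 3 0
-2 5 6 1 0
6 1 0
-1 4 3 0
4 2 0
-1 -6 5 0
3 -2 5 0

Case x4 = True:
Case x5 = False:
Unit clause (x6) forces x6 = True.
Unit clause (¬x1) forces x1 = False.
Unit clause (¬x2) forces x2 = False.
No clause remains; x3 is free.

x1: False; x2: False; x3: True; x4: True; x5: False; x6: True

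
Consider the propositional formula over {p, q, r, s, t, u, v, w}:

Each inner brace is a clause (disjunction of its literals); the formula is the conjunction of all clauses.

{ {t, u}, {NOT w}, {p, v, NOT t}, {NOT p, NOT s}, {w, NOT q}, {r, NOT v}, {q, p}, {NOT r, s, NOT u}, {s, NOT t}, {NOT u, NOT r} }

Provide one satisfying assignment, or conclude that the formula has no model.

(NOT w) alone gives w = false.
(NOT q) alone gives q = false.
(p) alone gives p = true.
(NOT s) alone gives s = false.
(NOT t) alone gives t = false.
(u) alone gives u = true.
(NOT r) alone gives r = false.
(NOT v) alone gives v = false.
Every clause now holds.

p: true, q: false, r: false, s: false, t: false, u: true, v: false, w: false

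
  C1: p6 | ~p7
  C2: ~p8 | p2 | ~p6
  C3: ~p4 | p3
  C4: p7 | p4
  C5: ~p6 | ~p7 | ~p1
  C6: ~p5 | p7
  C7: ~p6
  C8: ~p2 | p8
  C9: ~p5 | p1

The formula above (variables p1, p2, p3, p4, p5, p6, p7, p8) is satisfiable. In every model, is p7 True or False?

Suppose p7 = 1.
(p6) alone gives p6 = 1.
Now (~p6) is unsatisfied and unit — conflict.
So every satisfying assignment has p7 = False.

False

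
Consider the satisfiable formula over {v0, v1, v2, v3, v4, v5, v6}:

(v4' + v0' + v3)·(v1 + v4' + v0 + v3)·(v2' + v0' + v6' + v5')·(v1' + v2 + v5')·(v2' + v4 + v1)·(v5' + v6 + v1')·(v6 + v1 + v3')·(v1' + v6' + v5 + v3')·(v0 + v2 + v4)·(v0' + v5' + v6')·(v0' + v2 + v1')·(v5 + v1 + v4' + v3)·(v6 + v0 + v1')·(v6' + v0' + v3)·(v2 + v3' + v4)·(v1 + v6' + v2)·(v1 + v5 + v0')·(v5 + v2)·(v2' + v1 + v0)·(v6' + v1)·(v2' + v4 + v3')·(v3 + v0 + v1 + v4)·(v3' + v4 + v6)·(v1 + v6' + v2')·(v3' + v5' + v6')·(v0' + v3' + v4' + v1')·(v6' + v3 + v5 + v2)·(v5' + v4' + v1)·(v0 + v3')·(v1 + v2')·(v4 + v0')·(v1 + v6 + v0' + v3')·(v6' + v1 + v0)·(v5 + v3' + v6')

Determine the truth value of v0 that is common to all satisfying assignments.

False

Suppose v0 = 1.
From the singleton clause (v4), v4 = 1.
From the singleton clause (v3), v3 = 1.
From the singleton clause (v1'), v1 = 0.
From the singleton clause (v6), v6 = 1.
Now (v6') is unsatisfied and unit — conflict.
So every satisfying assignment has v0 = False.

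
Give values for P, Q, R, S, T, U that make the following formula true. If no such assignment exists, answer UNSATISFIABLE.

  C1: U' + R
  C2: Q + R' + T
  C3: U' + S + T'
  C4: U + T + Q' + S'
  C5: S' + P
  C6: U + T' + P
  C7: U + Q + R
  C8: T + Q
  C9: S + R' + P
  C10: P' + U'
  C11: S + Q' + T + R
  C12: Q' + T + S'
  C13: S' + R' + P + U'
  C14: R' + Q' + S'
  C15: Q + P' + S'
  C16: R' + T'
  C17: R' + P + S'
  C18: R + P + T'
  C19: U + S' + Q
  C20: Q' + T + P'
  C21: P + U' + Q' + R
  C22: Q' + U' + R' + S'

P=1,  Q=1,  R=0,  S=0,  T=1,  U=0

Branch on U: set U = 0.
Branch on S: set S = 0.
Branch on T: set T = 1.
The clause (P) is unit, so P = 1.
The clause (R') is unit, so R = 0.
The clause (Q) is unit, so Q = 1.
Every clause now holds.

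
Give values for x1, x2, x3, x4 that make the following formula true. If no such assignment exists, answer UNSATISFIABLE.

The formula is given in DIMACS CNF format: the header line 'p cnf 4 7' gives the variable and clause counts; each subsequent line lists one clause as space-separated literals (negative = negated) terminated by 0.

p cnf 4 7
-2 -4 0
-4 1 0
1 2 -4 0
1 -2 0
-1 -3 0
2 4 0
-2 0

x1 ↦ True; x2 ↦ False; x3 ↦ False; x4 ↦ True

(¬x2) alone gives x2 = False.
(x4) alone gives x4 = True.
(x1) alone gives x1 = True.
(¬x3) alone gives x3 = False.
This assignment satisfies each clause.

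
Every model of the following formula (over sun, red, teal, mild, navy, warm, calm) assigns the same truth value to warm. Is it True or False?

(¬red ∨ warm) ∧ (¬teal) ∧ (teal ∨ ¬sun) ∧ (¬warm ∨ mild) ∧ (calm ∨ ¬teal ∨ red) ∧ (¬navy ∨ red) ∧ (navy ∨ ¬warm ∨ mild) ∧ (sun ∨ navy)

True

Suppose warm = False.
From the singleton clause (¬red), red = False.
From the singleton clause (¬teal), teal = False.
From the singleton clause (¬sun), sun = False.
From the singleton clause (¬navy), navy = False.
But (navy) is also a unit clause — contradiction.
So every satisfying assignment has warm = True.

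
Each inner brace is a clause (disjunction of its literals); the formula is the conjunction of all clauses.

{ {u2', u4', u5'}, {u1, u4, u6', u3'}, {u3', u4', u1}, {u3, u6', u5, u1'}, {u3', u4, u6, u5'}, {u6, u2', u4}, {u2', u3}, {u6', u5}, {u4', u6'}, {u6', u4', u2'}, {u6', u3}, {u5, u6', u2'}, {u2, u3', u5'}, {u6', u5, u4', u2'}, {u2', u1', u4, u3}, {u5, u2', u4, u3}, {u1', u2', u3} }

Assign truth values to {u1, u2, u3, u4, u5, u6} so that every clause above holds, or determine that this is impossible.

u1=0, u2=0, u3=0, u4=1, u5=0, u6=0

Try u2 = 0.
Try u6 = 0.
Try u3 = 0.
No clause remains; u1, u4, u5 are free.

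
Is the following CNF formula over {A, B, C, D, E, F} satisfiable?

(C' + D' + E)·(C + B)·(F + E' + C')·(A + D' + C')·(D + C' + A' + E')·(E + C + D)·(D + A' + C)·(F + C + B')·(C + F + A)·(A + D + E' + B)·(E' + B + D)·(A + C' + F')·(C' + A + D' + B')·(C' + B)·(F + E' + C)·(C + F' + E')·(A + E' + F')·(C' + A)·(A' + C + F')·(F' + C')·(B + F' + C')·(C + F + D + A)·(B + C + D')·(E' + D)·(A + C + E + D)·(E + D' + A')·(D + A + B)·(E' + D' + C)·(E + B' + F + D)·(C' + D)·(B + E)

Case C = 0:
Unit clause (B) forces B = 1.
Unit clause (F) forces F = 1.
Unit clause (E') forces E = 0.
Unit clause (D) forces D = 1.
Unit clause (A') forces A = 0.
Every clause now holds.
A satisfying assignment: A: 0, B: 1, C: 0, D: 1, E: 0, F: 1.

Yes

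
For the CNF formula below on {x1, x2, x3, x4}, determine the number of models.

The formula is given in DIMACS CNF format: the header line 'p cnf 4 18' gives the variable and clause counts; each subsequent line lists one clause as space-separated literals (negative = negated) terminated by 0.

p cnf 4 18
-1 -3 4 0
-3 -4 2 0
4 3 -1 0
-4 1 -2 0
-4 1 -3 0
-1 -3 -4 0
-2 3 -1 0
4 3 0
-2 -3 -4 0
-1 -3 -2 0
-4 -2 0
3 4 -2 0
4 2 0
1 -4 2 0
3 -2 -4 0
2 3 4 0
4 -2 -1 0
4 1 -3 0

There are 2^4 = 16 truth assignments over (x1, x2, x3, x4).
Split on x3. With x3 = True, the clauses containing x3 are satisfied and ¬x3 drops from the rest; 0 of the 2^3 = 8 assignments to the other variables satisfy what remains.
With x3 = False, by the same count on the reduced clause set, 1 assignment works.
Total: 0 + 1 = 1.

1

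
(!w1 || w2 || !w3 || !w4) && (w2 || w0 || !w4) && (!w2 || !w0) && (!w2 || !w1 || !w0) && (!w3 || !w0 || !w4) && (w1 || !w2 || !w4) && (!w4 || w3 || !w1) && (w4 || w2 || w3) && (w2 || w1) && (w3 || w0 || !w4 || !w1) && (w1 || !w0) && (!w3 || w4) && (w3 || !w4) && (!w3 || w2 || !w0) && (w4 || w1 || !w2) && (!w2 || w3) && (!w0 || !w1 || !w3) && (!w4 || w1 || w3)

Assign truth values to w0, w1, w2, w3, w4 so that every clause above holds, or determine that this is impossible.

Suppose w2 = true.
The clause (!w0) is unit, so w0 = false.
The clause (w3) is unit, so w3 = true.
The clause (w4) is unit, so w4 = true.
The clause (w1) is unit, so w1 = true.
All clauses are satisfied.

w0 ↦ false; w1 ↦ true; w2 ↦ true; w3 ↦ true; w4 ↦ true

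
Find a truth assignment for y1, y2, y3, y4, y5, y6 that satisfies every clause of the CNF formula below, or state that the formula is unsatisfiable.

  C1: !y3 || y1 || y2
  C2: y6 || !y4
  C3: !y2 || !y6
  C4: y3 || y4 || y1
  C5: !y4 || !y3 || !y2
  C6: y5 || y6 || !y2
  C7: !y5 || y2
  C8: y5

y1: true,  y2: true,  y3: false,  y4: false,  y5: true,  y6: false

(y5) alone gives y5 = true.
(y2) alone gives y2 = true.
(!y6) alone gives y6 = false.
(!y4) alone gives y4 = false.
Try y3 = false.
(y1) alone gives y1 = true.
All clauses are satisfied.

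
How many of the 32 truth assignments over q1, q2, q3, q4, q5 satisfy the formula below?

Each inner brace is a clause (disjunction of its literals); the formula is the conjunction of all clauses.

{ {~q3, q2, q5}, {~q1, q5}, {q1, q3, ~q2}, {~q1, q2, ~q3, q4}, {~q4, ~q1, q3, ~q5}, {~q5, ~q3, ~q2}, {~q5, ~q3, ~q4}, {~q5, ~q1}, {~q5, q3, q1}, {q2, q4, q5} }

4

There are 2^5 = 32 truth assignments over (q1, q2, q3, q4, q5).
Split on q1. With q1 = 1, the clauses containing q1 are satisfied and ~q1 drops from the rest; 0 of the 2^4 = 16 assignments to the other variables satisfy what remains.
With q1 = 0, by the same count on the reduced clause set, 4 assignments work.
(One model: q1=F, q2=F, q3=F, q4=T, q5=F.)
Total: 0 + 4 = 4.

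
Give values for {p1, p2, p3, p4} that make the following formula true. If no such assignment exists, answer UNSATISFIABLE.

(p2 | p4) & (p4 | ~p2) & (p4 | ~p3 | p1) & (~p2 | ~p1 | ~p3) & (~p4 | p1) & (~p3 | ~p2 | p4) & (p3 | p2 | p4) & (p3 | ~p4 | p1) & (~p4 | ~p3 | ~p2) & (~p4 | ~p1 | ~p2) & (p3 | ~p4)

Try p2 = 0.
The clause (p4) is unit, so p4 = 1.
The clause (p1) is unit, so p1 = 1.
The clause (p3) is unit, so p3 = 1.
This assignment satisfies each clause.

p1: 1, p2: 0, p3: 1, p4: 1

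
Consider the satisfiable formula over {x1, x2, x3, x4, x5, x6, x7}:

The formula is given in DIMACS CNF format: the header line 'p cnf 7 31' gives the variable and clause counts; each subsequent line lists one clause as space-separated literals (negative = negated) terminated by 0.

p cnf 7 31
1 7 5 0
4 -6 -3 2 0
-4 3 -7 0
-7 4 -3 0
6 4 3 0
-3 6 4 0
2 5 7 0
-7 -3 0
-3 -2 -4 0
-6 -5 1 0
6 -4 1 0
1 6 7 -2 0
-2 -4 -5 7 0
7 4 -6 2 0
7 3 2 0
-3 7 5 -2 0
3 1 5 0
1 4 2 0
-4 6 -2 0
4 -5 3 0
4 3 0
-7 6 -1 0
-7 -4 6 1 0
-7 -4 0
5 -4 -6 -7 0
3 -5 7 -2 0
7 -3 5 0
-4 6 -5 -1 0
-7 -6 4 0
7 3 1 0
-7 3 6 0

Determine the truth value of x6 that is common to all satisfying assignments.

True

Suppose x6 = False.
Case x4 = True:
The clause (x1) is unit, so x1 = True.
The clause (¬x2) is unit, so x2 = False.
The clause (¬x7) is unit, so x7 = False.
The clause (x5) is unit, so x5 = True.
But (¬x5) is also a unit clause — contradiction.
Backtrack on x4: now try x4 = False.
The clause (x3) is unit, so x3 = True.
But (¬x3) is also a unit clause — contradiction.
Either choice for x4 ends in contradiction.
So every satisfying assignment has x6 = True.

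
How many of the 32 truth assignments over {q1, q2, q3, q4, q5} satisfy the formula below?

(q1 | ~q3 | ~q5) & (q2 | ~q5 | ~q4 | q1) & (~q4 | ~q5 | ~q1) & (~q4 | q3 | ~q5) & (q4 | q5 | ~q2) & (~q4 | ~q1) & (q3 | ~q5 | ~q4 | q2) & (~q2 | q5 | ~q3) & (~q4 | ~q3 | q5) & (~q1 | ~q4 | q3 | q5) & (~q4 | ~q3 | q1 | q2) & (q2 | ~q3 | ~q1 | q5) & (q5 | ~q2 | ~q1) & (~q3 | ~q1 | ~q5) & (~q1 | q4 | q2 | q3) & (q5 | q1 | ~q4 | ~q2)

6

There are 2^5 = 32 truth assignments over (q1, q2, q3, q4, q5).
Split on q5. With q5 = 1, the clauses containing q5 are satisfied and ~q5 drops from the rest; 3 of the 2^4 = 16 assignments to the other variables satisfy what remains.
With q5 = 0, by the same count on the reduced clause set, 3 assignments work.
(One model: q1=F, q2=F, q3=F, q4=F, q5=F.)
Total: 3 + 3 = 6.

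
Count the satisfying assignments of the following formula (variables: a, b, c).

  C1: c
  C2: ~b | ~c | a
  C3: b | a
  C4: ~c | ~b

There are 2^3 = 8 truth assignments over (a, b, c).
Check each against the 4 clauses (columns in the order a, b, c):
  F F F  ✗ fails (c)
  F F T  ✗ fails (b | a)
  F T F  ✗ fails (c)
  F T T  ✗ fails (~b | ~c | a)
  T F F  ✗ fails (c)
  T F T  ✓ satisfies all
  T T F  ✗ fails (c)
  T T T  ✗ fails (~c | ~b)
1 of the 8 rows is a model.

1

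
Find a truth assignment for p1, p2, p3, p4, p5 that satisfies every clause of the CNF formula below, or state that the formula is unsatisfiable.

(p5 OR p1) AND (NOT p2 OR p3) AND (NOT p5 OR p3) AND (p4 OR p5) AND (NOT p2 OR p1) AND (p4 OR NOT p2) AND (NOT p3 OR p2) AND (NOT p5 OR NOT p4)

Suppose p5 = false.
From the singleton clause (p1), p1 = true.
From the singleton clause (p4), p4 = true.
Suppose p2 = true.
From the singleton clause (p3), p3 = true.
All clauses are satisfied.

p1: true, p2: true, p3: true, p4: true, p5: false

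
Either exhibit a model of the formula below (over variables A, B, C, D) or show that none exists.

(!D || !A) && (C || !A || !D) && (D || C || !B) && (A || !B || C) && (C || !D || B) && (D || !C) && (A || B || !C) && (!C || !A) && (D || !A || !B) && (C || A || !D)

A ↦ false, B ↦ true, C ↦ true, D ↦ true

Suppose D = true.
(!A) alone gives A = false.
(C) alone gives C = true.
(B) alone gives B = true.
Every clause now holds.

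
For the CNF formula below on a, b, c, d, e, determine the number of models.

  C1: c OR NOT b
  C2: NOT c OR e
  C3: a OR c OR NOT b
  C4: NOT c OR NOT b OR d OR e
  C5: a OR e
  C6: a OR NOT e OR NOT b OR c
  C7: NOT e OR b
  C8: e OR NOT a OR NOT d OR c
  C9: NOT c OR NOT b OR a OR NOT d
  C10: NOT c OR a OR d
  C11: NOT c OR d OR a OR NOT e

There are 2^5 = 32 truth assignments over (a, b, c, d, e).
Split on d. With d = true, the clauses containing d are satisfied and NOT d drops from the rest; 1 of the 2^4 = 16 assignments to the other variables satisfy what remains.
With d = false, by the same count on the reduced clause set, 2 assignments work.
Total: 1 + 2 = 3.

3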